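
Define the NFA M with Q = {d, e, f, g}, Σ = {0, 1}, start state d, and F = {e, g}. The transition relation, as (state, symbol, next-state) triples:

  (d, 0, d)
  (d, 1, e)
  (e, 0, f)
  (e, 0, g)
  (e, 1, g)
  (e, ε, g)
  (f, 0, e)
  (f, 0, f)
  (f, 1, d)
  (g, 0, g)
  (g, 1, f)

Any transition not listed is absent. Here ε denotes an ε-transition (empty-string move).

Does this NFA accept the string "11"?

Start in {d}.
Read '1': d→{e}; union {e}; ε-closure = {e, g}.
Read '1': e→{g}, g→{f}; now {f, g}.
The final set {f, g} contains the accepting state g.

Yes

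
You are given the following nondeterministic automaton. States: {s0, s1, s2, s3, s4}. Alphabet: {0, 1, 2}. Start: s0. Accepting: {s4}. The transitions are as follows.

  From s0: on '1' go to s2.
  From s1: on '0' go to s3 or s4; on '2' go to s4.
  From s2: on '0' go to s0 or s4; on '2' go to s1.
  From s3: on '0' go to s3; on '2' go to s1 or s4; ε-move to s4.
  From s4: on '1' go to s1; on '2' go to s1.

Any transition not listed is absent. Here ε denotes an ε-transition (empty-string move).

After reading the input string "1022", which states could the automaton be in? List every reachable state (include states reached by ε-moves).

{s4}

Start in {s0}.
Read '1': {s0} → {s2}.
Read '0': {s2} → {s0, s4}.
Read '2': {s0, s4} → {s1}.
Read '2': {s1} → {s4}.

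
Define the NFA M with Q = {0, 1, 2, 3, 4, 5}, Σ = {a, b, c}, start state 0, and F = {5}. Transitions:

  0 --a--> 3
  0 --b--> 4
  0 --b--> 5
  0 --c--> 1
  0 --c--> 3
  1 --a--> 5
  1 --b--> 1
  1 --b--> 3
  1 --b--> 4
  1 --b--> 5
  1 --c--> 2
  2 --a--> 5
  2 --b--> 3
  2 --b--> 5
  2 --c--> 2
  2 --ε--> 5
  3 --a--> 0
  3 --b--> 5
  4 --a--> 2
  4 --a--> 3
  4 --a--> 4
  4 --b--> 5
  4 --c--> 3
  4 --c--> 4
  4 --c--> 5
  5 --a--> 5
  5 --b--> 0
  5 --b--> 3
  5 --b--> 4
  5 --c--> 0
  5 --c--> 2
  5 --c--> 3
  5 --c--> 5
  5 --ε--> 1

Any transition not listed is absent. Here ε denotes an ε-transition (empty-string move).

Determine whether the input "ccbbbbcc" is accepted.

Yes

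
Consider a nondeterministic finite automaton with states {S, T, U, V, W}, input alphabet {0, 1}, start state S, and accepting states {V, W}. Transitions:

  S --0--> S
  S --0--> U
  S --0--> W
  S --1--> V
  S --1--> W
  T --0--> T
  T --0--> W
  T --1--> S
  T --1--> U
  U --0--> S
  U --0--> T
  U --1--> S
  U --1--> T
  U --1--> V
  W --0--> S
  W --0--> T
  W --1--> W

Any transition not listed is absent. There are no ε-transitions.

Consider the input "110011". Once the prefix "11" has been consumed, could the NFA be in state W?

Yes

Start in {S}.
Read '1': {S} → {V, W}.
Read '1': {V, W} → {W}.
State W is in {W}.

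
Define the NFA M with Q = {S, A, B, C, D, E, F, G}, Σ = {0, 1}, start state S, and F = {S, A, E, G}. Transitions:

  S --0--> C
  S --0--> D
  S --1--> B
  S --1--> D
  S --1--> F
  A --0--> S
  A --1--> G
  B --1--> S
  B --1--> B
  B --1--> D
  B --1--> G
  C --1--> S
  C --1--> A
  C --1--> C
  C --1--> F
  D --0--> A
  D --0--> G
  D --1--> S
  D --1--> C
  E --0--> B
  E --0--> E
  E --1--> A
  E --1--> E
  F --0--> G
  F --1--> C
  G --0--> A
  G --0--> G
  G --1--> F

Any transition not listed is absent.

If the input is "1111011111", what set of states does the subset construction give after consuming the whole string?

{S, A, B, C, D, F, G}

Start in {S}.
Read '1': {S} → {B, D, F}.
Read '1': {B, D, F} → {S, B, C, D, G}.
Read '1': {S, B, C, D, G} → {S, A, B, C, D, F, G}.
Read '1': {S, A, B, C, D, F, G} → {S, A, B, C, D, F, G}.
Read '0': {S, A, B, C, D, F, G} → {S, A, C, D, G}.
Read '1': {S, A, C, D, G} → {S, A, B, C, D, F, G}.
Read '1': {S, A, B, C, D, F, G} → {S, A, B, C, D, F, G}.
Read '1': {S, A, B, C, D, F, G} → {S, A, B, C, D, F, G}.
Read '1': {S, A, B, C, D, F, G} → {S, A, B, C, D, F, G}.
Read '1': {S, A, B, C, D, F, G} → {S, A, B, C, D, F, G}.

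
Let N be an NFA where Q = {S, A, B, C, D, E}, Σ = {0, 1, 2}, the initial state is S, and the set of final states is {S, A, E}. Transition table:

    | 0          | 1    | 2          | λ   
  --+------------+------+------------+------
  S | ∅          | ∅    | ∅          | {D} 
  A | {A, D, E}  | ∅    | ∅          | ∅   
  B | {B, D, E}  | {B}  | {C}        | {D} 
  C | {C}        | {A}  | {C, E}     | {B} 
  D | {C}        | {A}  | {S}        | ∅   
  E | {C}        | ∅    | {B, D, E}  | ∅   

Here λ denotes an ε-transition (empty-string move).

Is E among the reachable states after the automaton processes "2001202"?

Yes

Start: ε-closure({S}) = {S, D}.
Read '2': {S, D} → {S, D}.
Read '0': {S, D} → {B, C, D}.
Read '0': {B, C, D} → {B, C, D, E}.
Read '1': {B, C, D, E} → {A, B, D}.
Read '2': {A, B, D} → {S, B, C, D}.
Read '0': {S, B, C, D} → {B, C, D, E}.
Read '2': {B, C, D, E} → {S, B, C, D, E}.
State E is in {S, B, C, D, E}.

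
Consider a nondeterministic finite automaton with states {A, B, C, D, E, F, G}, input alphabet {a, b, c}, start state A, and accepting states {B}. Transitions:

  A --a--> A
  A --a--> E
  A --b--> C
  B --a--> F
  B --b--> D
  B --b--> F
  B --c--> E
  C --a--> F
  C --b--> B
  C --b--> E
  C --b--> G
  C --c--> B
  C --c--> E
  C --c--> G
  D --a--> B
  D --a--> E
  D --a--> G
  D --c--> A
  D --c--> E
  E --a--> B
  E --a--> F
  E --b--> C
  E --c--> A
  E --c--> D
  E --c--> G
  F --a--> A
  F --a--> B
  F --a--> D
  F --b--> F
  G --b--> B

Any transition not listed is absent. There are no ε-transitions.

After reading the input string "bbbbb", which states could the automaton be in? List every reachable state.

{B, C, D, F}

Start in {A}.
Read 'b': A→{C}; now {C}.
Read 'b': C→{B, E, G}; now {B, E, G}.
Read 'b': B→{D, F}, E→{C}, G→{B}; now {B, C, D, F}.
Read 'b': B→{D, F}, C→{B, E, G}, D→∅, F→{F}; now {B, D, E, F, G}.
Read 'b': B→{D, F}, D→∅, E→{C}, F→{F}, G→{B}; now {B, C, D, F}.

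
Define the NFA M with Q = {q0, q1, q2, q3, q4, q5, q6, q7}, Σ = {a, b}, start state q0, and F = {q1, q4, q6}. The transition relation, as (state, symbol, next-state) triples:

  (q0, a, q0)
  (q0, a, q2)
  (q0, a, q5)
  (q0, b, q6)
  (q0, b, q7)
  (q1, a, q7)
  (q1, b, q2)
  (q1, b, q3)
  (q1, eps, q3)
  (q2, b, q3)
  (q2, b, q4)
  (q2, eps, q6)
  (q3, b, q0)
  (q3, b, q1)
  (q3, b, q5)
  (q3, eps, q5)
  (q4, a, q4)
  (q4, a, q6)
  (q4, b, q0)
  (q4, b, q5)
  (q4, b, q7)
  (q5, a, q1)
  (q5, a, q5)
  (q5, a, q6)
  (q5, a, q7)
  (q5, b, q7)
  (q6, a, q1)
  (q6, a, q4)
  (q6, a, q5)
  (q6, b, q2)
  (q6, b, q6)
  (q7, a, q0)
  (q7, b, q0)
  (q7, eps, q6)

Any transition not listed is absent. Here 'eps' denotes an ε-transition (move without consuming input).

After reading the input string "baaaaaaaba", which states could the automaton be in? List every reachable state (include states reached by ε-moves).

{q0, q1, q2, q3, q4, q5, q6, q7}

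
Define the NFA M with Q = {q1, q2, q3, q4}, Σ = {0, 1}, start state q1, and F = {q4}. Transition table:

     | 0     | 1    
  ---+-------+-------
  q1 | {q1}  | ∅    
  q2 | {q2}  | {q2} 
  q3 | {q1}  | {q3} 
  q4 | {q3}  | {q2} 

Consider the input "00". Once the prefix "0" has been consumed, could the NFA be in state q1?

Yes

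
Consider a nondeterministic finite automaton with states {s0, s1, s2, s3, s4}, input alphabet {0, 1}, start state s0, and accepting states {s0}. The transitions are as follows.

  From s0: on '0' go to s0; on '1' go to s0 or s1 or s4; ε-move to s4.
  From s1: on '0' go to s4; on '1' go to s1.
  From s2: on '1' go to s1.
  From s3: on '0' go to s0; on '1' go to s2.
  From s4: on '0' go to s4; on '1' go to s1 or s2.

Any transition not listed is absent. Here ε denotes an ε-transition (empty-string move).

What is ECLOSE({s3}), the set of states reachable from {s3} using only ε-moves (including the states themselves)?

{s3}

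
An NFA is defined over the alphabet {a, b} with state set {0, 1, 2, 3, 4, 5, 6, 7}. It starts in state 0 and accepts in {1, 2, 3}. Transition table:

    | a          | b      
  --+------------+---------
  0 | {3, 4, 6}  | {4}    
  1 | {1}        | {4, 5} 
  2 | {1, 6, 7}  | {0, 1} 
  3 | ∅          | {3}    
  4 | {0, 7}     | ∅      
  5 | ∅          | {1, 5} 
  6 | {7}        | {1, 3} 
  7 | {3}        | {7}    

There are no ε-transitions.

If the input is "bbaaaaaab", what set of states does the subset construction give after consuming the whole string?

Start in {0}.
Read 'b': {0} → {4}.
Read 'b': {4} → ∅.
The set is empty and remains empty for the remaining 7 symbols.

∅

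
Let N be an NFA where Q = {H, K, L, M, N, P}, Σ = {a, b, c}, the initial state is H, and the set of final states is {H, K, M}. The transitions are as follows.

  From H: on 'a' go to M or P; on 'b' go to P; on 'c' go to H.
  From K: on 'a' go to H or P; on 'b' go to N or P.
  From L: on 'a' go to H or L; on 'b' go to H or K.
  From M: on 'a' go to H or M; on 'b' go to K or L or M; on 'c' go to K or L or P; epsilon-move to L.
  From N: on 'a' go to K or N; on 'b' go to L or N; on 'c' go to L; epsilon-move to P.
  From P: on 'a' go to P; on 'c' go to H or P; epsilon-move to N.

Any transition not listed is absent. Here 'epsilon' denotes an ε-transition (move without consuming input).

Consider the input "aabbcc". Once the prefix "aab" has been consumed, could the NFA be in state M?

Yes

Start in {H}.
Read 'a': H→{M, P}; union {M, P}; ε-closure = {L, M, N, P}.
Read 'a': L→{H, L}, M→{H, M}, N→{K, N}, P→{P}; now {H, K, L, M, N, P}.
Read 'b': H→{P}, K→{N, P}, L→{H, K}, M→{K, L, M}, N→{L, N}, P→∅; now {H, K, L, M, N, P}.
State M is in {H, K, L, M, N, P}.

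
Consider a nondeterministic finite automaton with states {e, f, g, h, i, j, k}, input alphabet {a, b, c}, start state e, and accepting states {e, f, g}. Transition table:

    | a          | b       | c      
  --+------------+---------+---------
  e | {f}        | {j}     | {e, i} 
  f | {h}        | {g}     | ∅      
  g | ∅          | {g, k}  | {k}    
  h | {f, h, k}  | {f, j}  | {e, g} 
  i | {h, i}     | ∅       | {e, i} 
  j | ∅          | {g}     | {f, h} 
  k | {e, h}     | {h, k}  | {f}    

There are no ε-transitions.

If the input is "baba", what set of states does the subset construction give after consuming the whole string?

Start in {e}.
Read 'b': e→{j}; now {j}.
Read 'a': j→∅; now ∅.
The set is empty and remains empty for the remaining 2 symbols.

∅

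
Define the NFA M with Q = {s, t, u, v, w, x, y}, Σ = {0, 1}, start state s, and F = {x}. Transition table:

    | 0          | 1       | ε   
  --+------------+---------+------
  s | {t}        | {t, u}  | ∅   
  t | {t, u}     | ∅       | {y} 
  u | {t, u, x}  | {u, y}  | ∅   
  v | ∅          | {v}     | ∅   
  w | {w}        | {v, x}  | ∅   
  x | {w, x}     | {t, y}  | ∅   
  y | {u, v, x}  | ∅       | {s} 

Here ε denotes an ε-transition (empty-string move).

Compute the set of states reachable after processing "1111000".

Start in {s}.
Read '1': {s} → {s, t, u, y}.
Read '1': {s, t, u, y} → {s, t, u, y}.
Read '1': {s, t, u, y} → {s, t, u, y}.
Read '1': {s, t, u, y} → {s, t, u, y}.
Read '0': {s, t, u, y} → {s, t, u, v, x, y}.
Read '0': {s, t, u, v, x, y} → {s, t, u, v, w, x, y}.
Read '0': {s, t, u, v, w, x, y} → {s, t, u, v, w, x, y}.

{s, t, u, v, w, x, y}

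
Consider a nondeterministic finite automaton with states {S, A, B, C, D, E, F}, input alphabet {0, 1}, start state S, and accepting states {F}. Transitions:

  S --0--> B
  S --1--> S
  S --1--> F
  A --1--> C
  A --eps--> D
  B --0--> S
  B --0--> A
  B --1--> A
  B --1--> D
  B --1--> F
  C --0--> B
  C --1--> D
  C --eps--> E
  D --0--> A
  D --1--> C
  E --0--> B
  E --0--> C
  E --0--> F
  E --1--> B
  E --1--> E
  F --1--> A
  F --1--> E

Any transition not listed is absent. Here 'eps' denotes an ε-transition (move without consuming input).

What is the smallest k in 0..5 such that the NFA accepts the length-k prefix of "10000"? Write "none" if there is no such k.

Start in {S}.
Read '1': S→{S, F}; now {S, F}.
None of the earlier sets intersect F, but {S, F} does.

1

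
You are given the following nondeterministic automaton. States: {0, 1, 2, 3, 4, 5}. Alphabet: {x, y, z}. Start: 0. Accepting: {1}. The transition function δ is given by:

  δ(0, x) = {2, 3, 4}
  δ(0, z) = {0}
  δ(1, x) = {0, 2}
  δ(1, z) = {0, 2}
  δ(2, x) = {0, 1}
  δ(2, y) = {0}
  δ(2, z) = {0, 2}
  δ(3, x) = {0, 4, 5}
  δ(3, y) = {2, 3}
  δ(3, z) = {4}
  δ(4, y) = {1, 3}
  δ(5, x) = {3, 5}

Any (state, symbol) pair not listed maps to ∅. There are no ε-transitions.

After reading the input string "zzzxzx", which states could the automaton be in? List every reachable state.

{0, 1, 2, 3, 4}

Start in {0}.
Read 'z': {0} → {0}.
Read 'z': {0} → {0}.
Read 'z': {0} → {0}.
Read 'x': {0} → {2, 3, 4}.
Read 'z': {2, 3, 4} → {0, 2, 4}.
Read 'x': {0, 2, 4} → {0, 1, 2, 3, 4}.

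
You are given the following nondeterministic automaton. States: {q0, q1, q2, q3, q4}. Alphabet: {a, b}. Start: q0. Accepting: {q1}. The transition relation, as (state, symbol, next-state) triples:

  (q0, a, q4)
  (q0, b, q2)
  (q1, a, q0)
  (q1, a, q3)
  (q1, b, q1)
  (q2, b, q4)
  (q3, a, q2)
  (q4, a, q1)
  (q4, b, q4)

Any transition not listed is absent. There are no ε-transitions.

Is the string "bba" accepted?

Start in {q0}.
Read 'b': {q0} → {q2}.
Read 'b': {q2} → {q4}.
Read 'a': {q4} → {q1}.
The final set {q1} contains the accepting state q1.

Yes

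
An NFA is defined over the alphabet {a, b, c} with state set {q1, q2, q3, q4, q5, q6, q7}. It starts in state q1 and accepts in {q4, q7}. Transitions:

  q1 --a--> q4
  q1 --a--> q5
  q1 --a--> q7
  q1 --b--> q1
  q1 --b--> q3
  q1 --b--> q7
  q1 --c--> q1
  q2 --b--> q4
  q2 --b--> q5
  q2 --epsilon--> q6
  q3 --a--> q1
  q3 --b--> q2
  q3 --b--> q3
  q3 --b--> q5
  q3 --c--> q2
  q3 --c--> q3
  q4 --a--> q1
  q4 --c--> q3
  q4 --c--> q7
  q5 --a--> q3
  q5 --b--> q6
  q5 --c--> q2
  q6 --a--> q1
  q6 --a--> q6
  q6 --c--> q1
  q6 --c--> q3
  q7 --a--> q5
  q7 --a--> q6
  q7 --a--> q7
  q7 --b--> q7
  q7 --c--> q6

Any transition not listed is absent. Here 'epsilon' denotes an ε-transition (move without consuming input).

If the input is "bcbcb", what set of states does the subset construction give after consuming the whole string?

Start in {q1}.
Read 'b': q1→{q1, q3, q7}; now {q1, q3, q7}.
Read 'c': q1→{q1}, q3→{q2, q3}, q7→{q6}; now {q1, q2, q3, q6}.
Read 'b': q1→{q1, q3, q7}, q2→{q4, q5}, q3→{q2, q3, q5}, q6→∅; union {q1, q2, q3, q4, q5, q7}; ε-closure = {q1, q2, q3, q4, q5, q6, q7}.
Read 'c': q1→{q1}, q2→∅, q3→{q2, q3}, q4→{q3, q7}, q5→{q2}, q6→{q1, q3}, q7→{q6}; now {q1, q2, q3, q6, q7}.
Read 'b': q1→{q1, q3, q7}, q2→{q4, q5}, q3→{q2, q3, q5}, q6→∅, q7→{q7}; union {q1, q2, q3, q4, q5, q7}; ε-closure = {q1, q2, q3, q4, q5, q6, q7}.

{q1, q2, q3, q4, q5, q6, q7}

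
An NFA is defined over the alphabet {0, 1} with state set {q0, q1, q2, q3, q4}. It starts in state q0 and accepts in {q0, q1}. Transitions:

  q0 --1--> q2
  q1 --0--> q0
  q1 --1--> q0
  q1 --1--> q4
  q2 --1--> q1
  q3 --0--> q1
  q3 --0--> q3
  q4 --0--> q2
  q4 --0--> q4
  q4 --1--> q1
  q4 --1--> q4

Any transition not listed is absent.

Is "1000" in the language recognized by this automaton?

No

Start in {q0}.
Read '1': q0→{q2}; now {q2}.
Read '0': q2→∅; now ∅.
The set is empty and remains empty for the remaining 2 symbols.
The final set ∅ contains no accepting state.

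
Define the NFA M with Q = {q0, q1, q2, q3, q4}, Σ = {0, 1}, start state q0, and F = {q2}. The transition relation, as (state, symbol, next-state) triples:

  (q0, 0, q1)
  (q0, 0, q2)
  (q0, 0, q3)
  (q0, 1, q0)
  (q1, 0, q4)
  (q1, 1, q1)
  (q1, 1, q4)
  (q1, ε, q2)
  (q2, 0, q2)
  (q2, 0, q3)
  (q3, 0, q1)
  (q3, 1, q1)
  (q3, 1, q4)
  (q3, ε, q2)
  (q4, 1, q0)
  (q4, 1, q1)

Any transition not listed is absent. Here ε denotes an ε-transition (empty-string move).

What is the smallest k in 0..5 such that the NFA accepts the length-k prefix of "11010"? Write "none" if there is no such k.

3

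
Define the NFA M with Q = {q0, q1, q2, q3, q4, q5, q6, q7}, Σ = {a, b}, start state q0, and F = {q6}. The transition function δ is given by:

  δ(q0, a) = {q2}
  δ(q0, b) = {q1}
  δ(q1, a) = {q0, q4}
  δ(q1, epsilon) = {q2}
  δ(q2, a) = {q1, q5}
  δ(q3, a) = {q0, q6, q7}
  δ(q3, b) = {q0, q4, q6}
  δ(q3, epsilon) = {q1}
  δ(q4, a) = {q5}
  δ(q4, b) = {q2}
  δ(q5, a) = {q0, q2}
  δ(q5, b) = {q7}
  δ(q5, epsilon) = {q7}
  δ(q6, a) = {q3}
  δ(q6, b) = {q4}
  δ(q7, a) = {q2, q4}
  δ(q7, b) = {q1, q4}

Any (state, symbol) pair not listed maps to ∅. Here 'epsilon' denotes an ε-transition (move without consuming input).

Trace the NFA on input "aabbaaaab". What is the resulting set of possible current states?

{q1, q2, q4, q7}

Start in {q0}.
Read 'a': {q0} → {q2}.
Read 'a': {q2} → {q1, q2, q5, q7}.
Read 'b': {q1, q2, q5, q7} → {q1, q2, q4, q7}.
Read 'b': {q1, q2, q4, q7} → {q1, q2, q4}.
Read 'a': {q1, q2, q4} → {q0, q1, q2, q4, q5, q7}.
Read 'a': {q0, q1, q2, q4, q5, q7} → {q0, q1, q2, q4, q5, q7}.
Read 'a': {q0, q1, q2, q4, q5, q7} → {q0, q1, q2, q4, q5, q7}.
Read 'a': {q0, q1, q2, q4, q5, q7} → {q0, q1, q2, q4, q5, q7}.
Read 'b': {q0, q1, q2, q4, q5, q7} → {q1, q2, q4, q7}.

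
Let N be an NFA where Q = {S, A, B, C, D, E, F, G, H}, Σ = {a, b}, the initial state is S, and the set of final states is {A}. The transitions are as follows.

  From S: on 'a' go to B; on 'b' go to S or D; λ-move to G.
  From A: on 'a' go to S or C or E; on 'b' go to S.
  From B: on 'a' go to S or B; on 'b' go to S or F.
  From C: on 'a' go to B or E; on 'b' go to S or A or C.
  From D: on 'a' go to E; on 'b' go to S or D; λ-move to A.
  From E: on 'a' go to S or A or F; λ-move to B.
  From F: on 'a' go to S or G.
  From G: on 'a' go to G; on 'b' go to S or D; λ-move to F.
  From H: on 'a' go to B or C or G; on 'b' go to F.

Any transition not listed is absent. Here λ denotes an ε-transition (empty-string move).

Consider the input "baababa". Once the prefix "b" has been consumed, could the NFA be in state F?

Yes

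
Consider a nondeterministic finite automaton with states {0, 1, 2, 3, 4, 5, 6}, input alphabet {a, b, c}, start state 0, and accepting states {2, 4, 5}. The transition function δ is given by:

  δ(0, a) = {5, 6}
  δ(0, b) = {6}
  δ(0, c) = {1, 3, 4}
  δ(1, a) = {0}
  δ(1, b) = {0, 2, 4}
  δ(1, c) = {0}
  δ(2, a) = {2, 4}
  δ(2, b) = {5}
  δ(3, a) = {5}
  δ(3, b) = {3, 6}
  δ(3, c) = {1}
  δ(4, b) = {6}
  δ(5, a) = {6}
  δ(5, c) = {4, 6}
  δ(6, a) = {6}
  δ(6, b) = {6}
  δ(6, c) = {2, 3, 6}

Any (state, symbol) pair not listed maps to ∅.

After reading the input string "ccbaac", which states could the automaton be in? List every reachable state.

{2, 3, 6}

Start in {0}.
Read 'c': 0→{1, 3, 4}; now {1, 3, 4}.
Read 'c': 1→{0}, 3→{1}, 4→∅; now {0, 1}.
Read 'b': 0→{6}, 1→{0, 2, 4}; now {0, 2, 4, 6}.
Read 'a': 0→{5, 6}, 2→{2, 4}, 4→∅, 6→{6}; now {2, 4, 5, 6}.
Read 'a': 2→{2, 4}, 4→∅, 5→{6}, 6→{6}; now {2, 4, 6}.
Read 'c': 2→∅, 4→∅, 6→{2, 3, 6}; now {2, 3, 6}.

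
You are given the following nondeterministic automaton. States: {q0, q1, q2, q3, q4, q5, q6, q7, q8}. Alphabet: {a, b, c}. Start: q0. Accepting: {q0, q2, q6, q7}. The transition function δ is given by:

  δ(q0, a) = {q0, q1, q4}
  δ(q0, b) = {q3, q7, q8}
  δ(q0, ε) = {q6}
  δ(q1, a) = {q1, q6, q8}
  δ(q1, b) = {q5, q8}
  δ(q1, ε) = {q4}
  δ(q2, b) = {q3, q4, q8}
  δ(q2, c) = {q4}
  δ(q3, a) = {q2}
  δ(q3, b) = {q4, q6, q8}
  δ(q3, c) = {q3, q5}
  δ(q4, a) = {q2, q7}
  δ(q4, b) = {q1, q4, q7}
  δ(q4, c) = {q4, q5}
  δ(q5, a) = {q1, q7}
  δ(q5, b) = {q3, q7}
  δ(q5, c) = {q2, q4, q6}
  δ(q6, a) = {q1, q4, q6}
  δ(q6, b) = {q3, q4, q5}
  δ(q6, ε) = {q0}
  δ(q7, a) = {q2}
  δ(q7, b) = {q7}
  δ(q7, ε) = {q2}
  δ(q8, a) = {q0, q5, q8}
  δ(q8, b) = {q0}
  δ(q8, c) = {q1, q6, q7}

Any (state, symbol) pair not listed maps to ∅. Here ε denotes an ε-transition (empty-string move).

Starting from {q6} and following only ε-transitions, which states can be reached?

Begin with {q6}.
ε-move q6 → q0; add q0.

{q0, q6}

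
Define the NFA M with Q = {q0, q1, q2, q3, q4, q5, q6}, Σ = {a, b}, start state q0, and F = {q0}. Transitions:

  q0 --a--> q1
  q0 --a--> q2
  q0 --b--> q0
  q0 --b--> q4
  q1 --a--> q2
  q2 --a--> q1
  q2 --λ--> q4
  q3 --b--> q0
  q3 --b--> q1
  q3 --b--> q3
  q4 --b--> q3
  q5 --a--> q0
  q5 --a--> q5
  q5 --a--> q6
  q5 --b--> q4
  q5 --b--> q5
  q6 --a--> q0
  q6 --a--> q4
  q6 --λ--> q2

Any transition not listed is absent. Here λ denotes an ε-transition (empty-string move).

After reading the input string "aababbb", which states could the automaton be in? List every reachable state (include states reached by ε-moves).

Start in {q0}.
Read 'a': {q0} → {q1, q2, q4}.
Read 'a': {q1, q2, q4} → {q1, q2, q4}.
Read 'b': {q1, q2, q4} → {q3}.
Read 'a': {q3} → ∅.
The set is empty and remains empty for the remaining 3 symbols.

∅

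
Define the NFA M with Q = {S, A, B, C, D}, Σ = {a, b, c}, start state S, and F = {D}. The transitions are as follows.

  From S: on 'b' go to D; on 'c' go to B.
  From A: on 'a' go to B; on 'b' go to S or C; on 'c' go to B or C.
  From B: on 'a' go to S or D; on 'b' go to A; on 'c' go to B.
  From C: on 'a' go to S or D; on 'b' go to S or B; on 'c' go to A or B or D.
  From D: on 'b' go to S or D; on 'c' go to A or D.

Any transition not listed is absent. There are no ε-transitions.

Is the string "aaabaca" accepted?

No

Start in {S}.
Read 'a': S→∅; now ∅.
The set is empty and remains empty for the remaining 6 symbols.
The final set ∅ contains no accepting state.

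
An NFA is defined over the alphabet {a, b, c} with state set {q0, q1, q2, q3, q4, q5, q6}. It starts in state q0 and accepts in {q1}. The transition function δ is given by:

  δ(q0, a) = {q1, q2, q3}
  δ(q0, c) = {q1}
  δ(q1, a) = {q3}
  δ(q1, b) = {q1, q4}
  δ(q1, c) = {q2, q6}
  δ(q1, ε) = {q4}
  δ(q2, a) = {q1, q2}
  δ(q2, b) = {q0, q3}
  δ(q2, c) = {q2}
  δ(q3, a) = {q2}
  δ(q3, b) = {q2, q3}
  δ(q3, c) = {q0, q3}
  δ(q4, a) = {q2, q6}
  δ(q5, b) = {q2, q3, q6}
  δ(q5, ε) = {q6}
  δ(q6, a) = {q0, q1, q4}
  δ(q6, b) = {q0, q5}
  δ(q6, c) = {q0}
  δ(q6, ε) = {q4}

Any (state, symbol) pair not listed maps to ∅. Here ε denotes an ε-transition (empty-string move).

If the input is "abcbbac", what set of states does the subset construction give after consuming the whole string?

{q0, q1, q2, q3, q4, q6}

Start in {q0}.
Read 'a': {q0} → {q1, q2, q3, q4}.
Read 'b': {q1, q2, q3, q4} → {q0, q1, q2, q3, q4}.
Read 'c': {q0, q1, q2, q3, q4} → {q0, q1, q2, q3, q4, q6}.
Read 'b': {q0, q1, q2, q3, q4, q6} → {q0, q1, q2, q3, q4, q5, q6}.
Read 'b': {q0, q1, q2, q3, q4, q5, q6} → {q0, q1, q2, q3, q4, q5, q6}.
Read 'a': {q0, q1, q2, q3, q4, q5, q6} → {q0, q1, q2, q3, q4, q6}.
Read 'c': {q0, q1, q2, q3, q4, q6} → {q0, q1, q2, q3, q4, q6}.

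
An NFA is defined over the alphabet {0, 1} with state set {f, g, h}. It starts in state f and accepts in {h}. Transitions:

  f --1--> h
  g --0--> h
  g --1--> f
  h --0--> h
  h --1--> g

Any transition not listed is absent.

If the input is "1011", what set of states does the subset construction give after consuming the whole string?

Start in {f}.
Read '1': f→{h}; now {h}.
Read '0': h→{h}; now {h}.
Read '1': h→{g}; now {g}.
Read '1': g→{f}; now {f}.

{f}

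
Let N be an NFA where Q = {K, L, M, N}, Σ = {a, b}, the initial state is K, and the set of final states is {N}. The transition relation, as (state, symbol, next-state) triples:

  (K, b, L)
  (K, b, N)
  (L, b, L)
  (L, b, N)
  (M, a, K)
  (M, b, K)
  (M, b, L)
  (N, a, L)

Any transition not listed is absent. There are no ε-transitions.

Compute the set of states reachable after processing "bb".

Start in {K}.
Read 'b': {K} → {L, N}.
Read 'b': {L, N} → {L, N}.

{L, N}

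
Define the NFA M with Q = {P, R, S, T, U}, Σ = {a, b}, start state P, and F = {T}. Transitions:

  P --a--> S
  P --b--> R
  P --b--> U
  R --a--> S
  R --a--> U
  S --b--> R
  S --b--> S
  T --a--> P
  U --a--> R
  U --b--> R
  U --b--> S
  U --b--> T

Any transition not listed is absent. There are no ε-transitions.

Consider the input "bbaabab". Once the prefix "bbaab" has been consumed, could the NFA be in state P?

Start in {P}.
Read 'b': P→{R, U}; now {R, U}.
Read 'b': R→∅, U→{R, S, T}; now {R, S, T}.
Read 'a': R→{S, U}, S→∅, T→{P}; now {P, S, U}.
Read 'a': P→{S}, S→∅, U→{R}; now {R, S}.
Read 'b': R→∅, S→{R, S}; now {R, S}.
State P is not in {R, S}.

No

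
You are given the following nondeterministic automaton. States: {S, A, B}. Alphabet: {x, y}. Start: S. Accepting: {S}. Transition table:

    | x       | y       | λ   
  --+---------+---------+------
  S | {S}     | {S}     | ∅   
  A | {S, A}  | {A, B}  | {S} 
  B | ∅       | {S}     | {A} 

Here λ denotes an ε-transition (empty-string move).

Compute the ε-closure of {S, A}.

{S, A}

Begin with {S, A}.
No ε-moves leave this set, so the closure equals the set itself.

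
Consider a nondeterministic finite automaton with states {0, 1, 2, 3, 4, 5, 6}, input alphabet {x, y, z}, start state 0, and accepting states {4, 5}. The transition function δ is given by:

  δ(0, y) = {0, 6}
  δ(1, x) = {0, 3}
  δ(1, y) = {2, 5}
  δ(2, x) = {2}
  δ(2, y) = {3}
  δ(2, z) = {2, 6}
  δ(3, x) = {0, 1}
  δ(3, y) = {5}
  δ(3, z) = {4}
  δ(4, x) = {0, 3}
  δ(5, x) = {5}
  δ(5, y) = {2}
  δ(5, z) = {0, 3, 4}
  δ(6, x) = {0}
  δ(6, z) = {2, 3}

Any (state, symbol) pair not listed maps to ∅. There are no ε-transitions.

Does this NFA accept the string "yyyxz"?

Start in {0}.
Read 'y': 0→{0, 6}; now {0, 6}.
Read 'y': 0→{0, 6}, 6→∅; now {0, 6}.
Read 'y': 0→{0, 6}, 6→∅; now {0, 6}.
Read 'x': 0→∅, 6→{0}; now {0}.
Read 'z': 0→∅; now ∅.
The final set ∅ contains no accepting state.

No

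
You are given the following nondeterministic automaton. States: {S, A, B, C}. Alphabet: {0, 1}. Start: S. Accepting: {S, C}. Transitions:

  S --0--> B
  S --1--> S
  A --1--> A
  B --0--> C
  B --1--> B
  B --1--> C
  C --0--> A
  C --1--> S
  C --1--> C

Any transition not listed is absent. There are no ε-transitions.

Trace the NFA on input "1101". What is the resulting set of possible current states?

{B, C}

Start in {S}.
Read '1': S→{S}; now {S}.
Read '1': S→{S}; now {S}.
Read '0': S→{B}; now {B}.
Read '1': B→{B, C}; now {B, C}.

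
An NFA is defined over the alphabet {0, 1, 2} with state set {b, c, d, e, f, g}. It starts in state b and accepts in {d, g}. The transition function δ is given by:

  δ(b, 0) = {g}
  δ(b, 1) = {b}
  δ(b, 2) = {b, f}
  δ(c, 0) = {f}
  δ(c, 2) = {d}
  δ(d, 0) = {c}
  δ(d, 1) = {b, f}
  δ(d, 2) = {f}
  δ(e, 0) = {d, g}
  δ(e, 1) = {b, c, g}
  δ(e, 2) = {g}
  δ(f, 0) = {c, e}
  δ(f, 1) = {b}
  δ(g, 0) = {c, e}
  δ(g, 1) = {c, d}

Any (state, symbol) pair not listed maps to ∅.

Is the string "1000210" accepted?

Start in {b}.
Read '1': {b} → {b}.
Read '0': {b} → {g}.
Read '0': {g} → {c, e}.
Read '0': {c, e} → {d, f, g}.
Read '2': {d, f, g} → {f}.
Read '1': {f} → {b}.
Read '0': {b} → {g}.
The final set {g} contains the accepting state g.

Yes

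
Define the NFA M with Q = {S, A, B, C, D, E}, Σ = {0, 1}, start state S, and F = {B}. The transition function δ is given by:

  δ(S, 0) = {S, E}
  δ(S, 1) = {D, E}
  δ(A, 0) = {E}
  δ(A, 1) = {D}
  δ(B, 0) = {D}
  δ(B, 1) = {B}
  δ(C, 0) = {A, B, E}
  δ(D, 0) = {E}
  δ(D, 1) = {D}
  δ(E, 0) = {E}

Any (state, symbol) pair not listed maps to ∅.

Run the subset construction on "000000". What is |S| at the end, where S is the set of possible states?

2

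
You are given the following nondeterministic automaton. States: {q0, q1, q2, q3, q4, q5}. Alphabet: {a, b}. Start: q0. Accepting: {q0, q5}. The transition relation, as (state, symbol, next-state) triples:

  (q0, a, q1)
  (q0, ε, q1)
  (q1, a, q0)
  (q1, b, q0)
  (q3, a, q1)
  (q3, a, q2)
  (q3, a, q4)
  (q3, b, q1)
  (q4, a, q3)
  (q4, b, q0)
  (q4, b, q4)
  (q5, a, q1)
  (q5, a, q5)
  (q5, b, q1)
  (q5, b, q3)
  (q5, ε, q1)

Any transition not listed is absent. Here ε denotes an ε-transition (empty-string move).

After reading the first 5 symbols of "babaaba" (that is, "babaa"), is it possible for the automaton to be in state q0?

Yes

Start: ε-closure({q0}) = {q0, q1}.
Read 'b': {q0, q1} → {q0, q1}.
Read 'a': {q0, q1} → {q0, q1}.
Read 'b': {q0, q1} → {q0, q1}.
Read 'a': {q0, q1} → {q0, q1}.
Read 'a': {q0, q1} → {q0, q1}.
State q0 is in {q0, q1}.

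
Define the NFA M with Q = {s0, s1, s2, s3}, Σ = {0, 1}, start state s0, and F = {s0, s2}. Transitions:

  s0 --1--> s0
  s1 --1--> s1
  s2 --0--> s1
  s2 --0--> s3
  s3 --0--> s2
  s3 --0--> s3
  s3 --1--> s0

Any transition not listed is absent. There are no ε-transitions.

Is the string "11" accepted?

Start in {s0}.
Read '1': {s0} → {s0}.
Read '1': {s0} → {s0}.
The final set {s0} contains the accepting state s0.

Yes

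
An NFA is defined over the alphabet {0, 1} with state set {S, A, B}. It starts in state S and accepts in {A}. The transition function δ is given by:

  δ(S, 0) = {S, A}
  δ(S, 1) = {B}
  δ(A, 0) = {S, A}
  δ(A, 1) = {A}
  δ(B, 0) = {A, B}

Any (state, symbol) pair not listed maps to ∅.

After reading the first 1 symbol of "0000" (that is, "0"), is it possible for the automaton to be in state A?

Yes

Start in {S}.
Read '0': {S} → {S, A}.
State A is in {S, A}.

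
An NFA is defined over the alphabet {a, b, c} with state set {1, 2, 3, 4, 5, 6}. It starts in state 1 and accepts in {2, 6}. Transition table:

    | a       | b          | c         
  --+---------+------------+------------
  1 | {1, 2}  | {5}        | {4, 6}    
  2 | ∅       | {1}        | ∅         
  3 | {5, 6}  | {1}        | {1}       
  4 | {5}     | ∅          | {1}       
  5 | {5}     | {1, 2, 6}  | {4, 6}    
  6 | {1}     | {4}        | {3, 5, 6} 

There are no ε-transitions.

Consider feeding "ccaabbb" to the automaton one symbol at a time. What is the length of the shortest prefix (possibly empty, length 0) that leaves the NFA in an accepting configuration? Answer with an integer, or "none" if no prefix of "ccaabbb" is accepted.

Start in {1}.
Read 'c': {1} → {4, 6}.
None of the earlier sets intersect F, but {4, 6} does.

1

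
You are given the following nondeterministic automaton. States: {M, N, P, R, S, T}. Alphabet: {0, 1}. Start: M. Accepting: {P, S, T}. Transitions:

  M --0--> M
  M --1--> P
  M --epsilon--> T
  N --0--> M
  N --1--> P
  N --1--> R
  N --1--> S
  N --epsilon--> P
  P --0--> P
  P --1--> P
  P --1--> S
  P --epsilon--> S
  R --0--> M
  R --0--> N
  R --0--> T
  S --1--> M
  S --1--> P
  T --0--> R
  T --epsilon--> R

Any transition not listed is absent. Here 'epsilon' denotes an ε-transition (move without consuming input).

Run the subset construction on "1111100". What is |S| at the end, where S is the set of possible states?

6

Start: ε-closure({M}) = {M, R, T}.
Read '1': M→{P}, R→∅, T→∅; union {P}; ε-closure = {P, S}.
Read '1': P→{P, S}, S→{M, P}; union {M, P, S}; ε-closure = {M, P, R, S, T}.
Read '1': M→{P}, P→{P, S}, R→∅, S→{M, P}, T→∅; union {M, P, S}; ε-closure = {M, P, R, S, T}.
Read '1': M→{P}, P→{P, S}, R→∅, S→{M, P}, T→∅; union {M, P, S}; ε-closure = {M, P, R, S, T}.
Read '1': M→{P}, P→{P, S}, R→∅, S→{M, P}, T→∅; union {M, P, S}; ε-closure = {M, P, R, S, T}.
Read '0': M→{M}, P→{P}, R→{M, N, T}, S→∅, T→{R}; union {M, N, P, R, T}; ε-closure = {M, N, P, R, S, T}.
Read '0': M→{M}, N→{M}, P→{P}, R→{M, N, T}, S→∅, T→{R}; union {M, N, P, R, T}; ε-closure = {M, N, P, R, S, T}.
That set has 6 states.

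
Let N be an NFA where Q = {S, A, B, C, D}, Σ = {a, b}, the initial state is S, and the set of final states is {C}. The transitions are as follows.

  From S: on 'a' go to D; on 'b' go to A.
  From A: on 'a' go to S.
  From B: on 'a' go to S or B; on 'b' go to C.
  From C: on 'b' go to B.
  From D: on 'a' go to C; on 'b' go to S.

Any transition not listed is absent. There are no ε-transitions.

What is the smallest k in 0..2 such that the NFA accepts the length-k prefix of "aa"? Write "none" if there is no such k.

2

Start in {S}.
Read 'a': S→{D}; now {D}.
Read 'a': D→{C}; now {C}.
None of the earlier sets intersect F, but {C} does.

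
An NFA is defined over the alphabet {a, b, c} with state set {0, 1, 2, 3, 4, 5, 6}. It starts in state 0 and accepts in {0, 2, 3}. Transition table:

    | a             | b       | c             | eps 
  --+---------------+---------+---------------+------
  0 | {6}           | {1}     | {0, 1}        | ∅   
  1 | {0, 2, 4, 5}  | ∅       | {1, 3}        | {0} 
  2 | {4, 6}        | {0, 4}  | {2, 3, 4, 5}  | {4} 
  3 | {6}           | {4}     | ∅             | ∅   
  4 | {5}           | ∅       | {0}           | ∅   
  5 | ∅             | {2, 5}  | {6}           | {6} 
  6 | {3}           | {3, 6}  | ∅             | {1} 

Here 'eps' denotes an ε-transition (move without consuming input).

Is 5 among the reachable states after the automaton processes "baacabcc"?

Start in {0}.
Read 'b': {0} → {0, 1}.
Read 'a': {0, 1} → {0, 1, 2, 4, 5, 6}.
Read 'a': {0, 1, 2, 4, 5, 6} → {0, 1, 2, 3, 4, 5, 6}.
Read 'c': {0, 1, 2, 3, 4, 5, 6} → {0, 1, 2, 3, 4, 5, 6}.
Read 'a': {0, 1, 2, 3, 4, 5, 6} → {0, 1, 2, 3, 4, 5, 6}.
Read 'b': {0, 1, 2, 3, 4, 5, 6} → {0, 1, 2, 3, 4, 5, 6}.
Read 'c': {0, 1, 2, 3, 4, 5, 6} → {0, 1, 2, 3, 4, 5, 6}.
Read 'c': {0, 1, 2, 3, 4, 5, 6} → {0, 1, 2, 3, 4, 5, 6}.
State 5 is in {0, 1, 2, 3, 4, 5, 6}.

Yes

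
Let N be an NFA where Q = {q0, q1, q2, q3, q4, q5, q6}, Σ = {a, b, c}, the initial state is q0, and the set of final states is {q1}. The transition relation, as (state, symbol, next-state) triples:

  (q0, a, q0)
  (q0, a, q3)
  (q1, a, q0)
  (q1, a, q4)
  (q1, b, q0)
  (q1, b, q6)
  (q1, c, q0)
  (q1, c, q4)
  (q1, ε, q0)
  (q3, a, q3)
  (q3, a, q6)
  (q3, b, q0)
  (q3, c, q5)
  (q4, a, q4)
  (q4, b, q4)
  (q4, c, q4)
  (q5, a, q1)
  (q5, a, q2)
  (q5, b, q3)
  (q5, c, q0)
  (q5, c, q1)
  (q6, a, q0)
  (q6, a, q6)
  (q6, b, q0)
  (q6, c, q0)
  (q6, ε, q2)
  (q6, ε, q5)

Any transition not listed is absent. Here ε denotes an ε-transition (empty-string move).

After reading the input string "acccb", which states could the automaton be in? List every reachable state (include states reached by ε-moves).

{q4}

Start in {q0}.
Read 'a': q0→{q0, q3}; now {q0, q3}.
Read 'c': q0→∅, q3→{q5}; now {q5}.
Read 'c': q5→{q0, q1}; now {q0, q1}.
Read 'c': q0→∅, q1→{q0, q4}; now {q0, q4}.
Read 'b': q0→∅, q4→{q4}; now {q4}.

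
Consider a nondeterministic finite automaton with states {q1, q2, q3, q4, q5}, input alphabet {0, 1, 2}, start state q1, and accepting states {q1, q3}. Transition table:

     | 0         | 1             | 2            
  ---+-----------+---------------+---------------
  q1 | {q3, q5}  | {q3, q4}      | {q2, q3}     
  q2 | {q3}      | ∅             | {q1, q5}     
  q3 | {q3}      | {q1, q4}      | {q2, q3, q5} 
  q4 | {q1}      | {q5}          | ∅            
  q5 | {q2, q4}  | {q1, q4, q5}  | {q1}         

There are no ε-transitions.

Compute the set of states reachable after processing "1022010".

{q1, q2, q3, q4, q5}

Start in {q1}.
Read '1': {q1} → {q3, q4}.
Read '0': {q3, q4} → {q1, q3}.
Read '2': {q1, q3} → {q2, q3, q5}.
Read '2': {q2, q3, q5} → {q1, q2, q3, q5}.
Read '0': {q1, q2, q3, q5} → {q2, q3, q4, q5}.
Read '1': {q2, q3, q4, q5} → {q1, q4, q5}.
Read '0': {q1, q4, q5} → {q1, q2, q3, q4, q5}.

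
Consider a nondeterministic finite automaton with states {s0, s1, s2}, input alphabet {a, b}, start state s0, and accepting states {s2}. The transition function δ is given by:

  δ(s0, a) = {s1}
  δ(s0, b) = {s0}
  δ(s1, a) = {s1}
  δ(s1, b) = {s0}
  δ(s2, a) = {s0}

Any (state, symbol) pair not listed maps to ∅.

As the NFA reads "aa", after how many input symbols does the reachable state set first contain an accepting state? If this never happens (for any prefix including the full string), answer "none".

none

Start in {s0}.
Read 'a': s0→{s1}; now {s1}.
Read 'a': s1→{s1}; now {s1}.
No reachable set along the way intersects F.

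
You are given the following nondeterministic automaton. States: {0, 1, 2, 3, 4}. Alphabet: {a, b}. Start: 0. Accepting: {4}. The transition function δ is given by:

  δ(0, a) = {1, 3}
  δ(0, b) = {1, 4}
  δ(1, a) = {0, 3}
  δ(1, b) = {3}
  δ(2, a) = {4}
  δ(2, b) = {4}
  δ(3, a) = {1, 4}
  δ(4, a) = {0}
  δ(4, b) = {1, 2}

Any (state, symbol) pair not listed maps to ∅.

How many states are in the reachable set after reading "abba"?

Start in {0}.
Read 'a': 0→{1, 3}; now {1, 3}.
Read 'b': 1→{3}, 3→∅; now {3}.
Read 'b': 3→∅; now ∅.
The set is empty and remains empty for the remaining 1 symbol.
That set has 0 states.

0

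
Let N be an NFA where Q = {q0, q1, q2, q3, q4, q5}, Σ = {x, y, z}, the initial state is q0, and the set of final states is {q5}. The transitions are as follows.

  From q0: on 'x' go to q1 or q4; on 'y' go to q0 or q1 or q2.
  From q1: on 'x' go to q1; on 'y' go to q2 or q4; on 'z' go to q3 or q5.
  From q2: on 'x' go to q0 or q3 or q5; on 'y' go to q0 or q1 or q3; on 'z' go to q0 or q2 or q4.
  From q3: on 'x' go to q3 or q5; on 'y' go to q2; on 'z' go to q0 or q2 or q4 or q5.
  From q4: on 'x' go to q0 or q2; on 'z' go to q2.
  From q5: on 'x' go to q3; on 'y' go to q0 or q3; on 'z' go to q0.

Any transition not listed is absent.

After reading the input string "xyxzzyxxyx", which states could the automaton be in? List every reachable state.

{q0, q1, q2, q3, q4, q5}

Start in {q0}.
Read 'x': {q0} → {q1, q4}.
Read 'y': {q1, q4} → {q2, q4}.
Read 'x': {q2, q4} → {q0, q2, q3, q5}.
Read 'z': {q0, q2, q3, q5} → {q0, q2, q4, q5}.
Read 'z': {q0, q2, q4, q5} → {q0, q2, q4}.
Read 'y': {q0, q2, q4} → {q0, q1, q2, q3}.
Read 'x': {q0, q1, q2, q3} → {q0, q1, q3, q4, q5}.
Read 'x': {q0, q1, q3, q4, q5} → {q0, q1, q2, q3, q4, q5}.
Read 'y': {q0, q1, q2, q3, q4, q5} → {q0, q1, q2, q3, q4}.
Read 'x': {q0, q1, q2, q3, q4} → {q0, q1, q2, q3, q4, q5}.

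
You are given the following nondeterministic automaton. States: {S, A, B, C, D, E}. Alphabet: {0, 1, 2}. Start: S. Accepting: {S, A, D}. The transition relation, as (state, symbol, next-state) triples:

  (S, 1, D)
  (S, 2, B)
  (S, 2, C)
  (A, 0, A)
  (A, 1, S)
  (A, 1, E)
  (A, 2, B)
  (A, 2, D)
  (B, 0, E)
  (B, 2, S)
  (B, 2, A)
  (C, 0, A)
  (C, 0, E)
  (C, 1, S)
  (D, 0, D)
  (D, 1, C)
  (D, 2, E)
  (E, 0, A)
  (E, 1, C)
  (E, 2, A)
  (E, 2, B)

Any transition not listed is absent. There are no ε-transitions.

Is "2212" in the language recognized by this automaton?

Yes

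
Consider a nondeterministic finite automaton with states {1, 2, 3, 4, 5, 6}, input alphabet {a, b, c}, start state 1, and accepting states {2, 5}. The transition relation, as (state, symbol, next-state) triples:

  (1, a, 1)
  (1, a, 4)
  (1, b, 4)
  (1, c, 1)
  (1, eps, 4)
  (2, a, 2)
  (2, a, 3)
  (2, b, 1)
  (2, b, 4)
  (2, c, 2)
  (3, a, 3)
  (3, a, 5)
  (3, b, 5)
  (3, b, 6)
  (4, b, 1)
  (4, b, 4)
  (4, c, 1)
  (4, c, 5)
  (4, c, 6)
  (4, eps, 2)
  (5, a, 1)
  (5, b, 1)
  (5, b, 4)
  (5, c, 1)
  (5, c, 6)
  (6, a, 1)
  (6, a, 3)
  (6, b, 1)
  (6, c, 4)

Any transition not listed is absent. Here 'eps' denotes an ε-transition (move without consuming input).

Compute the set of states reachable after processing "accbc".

Start: ε-closure({1}) = {1, 2, 4}.
Read 'a': 1→{1, 4}, 2→{2, 3}, 4→∅; now {1, 2, 3, 4}.
Read 'c': 1→{1}, 2→{2}, 3→∅, 4→{1, 5, 6}; union {1, 2, 5, 6}; ε-closure = {1, 2, 4, 5, 6}.
Read 'c': 1→{1}, 2→{2}, 4→{1, 5, 6}, 5→{1, 6}, 6→{4}; now {1, 2, 4, 5, 6}.
Read 'b': 1→{4}, 2→{1, 4}, 4→{1, 4}, 5→{1, 4}, 6→{1}; union {1, 4}; ε-closure = {1, 2, 4}.
Read 'c': 1→{1}, 2→{2}, 4→{1, 5, 6}; union {1, 2, 5, 6}; ε-closure = {1, 2, 4, 5, 6}.

{1, 2, 4, 5, 6}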